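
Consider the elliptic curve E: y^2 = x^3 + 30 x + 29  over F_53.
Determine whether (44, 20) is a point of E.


Check whether y^2 = x^3 + 30 x + 29 (mod 53) for (x, y) = (44, 20).
LHS: y^2 = 20^2 mod 53 = 29
RHS: x^3 + 30 x + 29 = 44^3 + 30*44 + 29 mod 53 = 37
LHS != RHS

No, not on the curve


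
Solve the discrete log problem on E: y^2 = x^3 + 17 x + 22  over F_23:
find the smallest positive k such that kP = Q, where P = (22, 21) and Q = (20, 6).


Enumerate multiples of P until we hit Q = (20, 6):
  1P = (22, 21)
  2P = (4, 4)
  3P = (15, 15)
  4P = (21, 16)
  5P = (5, 18)
  6P = (2, 15)
  7P = (3, 10)
  8P = (7, 1)
  9P = (6, 8)
  10P = (13, 5)
  11P = (17, 16)
  12P = (8, 16)
  13P = (20, 6)
Match found at i = 13.

k = 13


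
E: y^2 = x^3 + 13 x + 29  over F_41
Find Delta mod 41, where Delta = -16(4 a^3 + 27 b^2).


4 a^3 + 27 b^2 = 4*13^3 + 27*29^2 = 8788 + 22707 = 31495
Delta = -16 * (31495) = -503920
Delta mod 41 = 11

Delta = 11 (mod 41)


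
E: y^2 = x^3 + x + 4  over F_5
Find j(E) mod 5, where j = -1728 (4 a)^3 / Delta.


Delta = -16(4 a^3 + 27 b^2) mod 5 = 4
-1728 * (4 a)^3 = -1728 * (4*1)^3 mod 5 = 3
j = 3 * 4^(-1) mod 5 = 2

j = 2 (mod 5)


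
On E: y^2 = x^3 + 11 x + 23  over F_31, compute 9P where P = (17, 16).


k = 9 = 1001_2 (binary, LSB first: 1001)
Double-and-add from P = (17, 16):
  bit 0 = 1: acc = O + (17, 16) = (17, 16)
  bit 1 = 0: acc unchanged = (17, 16)
  bit 2 = 0: acc unchanged = (17, 16)
  bit 3 = 1: acc = (17, 16) + (1, 29) = (7, 3)

9P = (7, 3)


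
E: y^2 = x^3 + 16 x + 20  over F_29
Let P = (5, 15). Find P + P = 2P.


Doubling: s = (3 x1^2 + a) / (2 y1)
s = (3*5^2 + 16) / (2*15) mod 29 = 4
x3 = s^2 - 2 x1 mod 29 = 4^2 - 2*5 = 6
y3 = s (x1 - x3) - y1 mod 29 = 4 * (5 - 6) - 15 = 10

2P = (6, 10)


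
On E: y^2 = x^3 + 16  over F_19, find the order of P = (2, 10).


Compute successive multiples of P until we hit O:
  1P = (2, 10)
  2P = (7, 6)
  3P = (0, 15)
  4P = (9, 17)
  5P = (9, 2)
  6P = (0, 4)
  7P = (7, 13)
  8P = (2, 9)
  ... (continuing to 9P)
  9P = O

ord(P) = 9


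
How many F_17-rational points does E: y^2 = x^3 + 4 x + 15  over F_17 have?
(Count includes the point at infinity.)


For each x in F_17, count y with y^2 = x^3 + 4 x + 15 mod 17:
  x = 0: RHS = 15, y in [7, 10]  -> 2 point(s)
  x = 6: RHS = 0, y in [0]  -> 1 point(s)
  x = 8: RHS = 15, y in [7, 10]  -> 2 point(s)
  x = 9: RHS = 15, y in [7, 10]  -> 2 point(s)
  x = 10: RHS = 1, y in [1, 16]  -> 2 point(s)
  x = 11: RHS = 13, y in [8, 9]  -> 2 point(s)
  x = 15: RHS = 16, y in [4, 13]  -> 2 point(s)
Affine points: 13. Add the point at infinity: total = 14.

#E(F_17) = 14


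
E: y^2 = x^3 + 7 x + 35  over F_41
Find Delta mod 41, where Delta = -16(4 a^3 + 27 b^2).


4 a^3 + 27 b^2 = 4*7^3 + 27*35^2 = 1372 + 33075 = 34447
Delta = -16 * (34447) = -551152
Delta mod 41 = 11

Delta = 11 (mod 41)


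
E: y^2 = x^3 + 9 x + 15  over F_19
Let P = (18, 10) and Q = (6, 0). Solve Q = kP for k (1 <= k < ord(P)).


Enumerate multiples of P until we hit Q = (6, 0):
  1P = (18, 10)
  2P = (13, 12)
  3P = (14, 15)
  4P = (4, 1)
  5P = (1, 5)
  6P = (11, 1)
  7P = (6, 0)
Match found at i = 7.

k = 7


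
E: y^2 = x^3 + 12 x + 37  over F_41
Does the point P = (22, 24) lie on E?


Check whether y^2 = x^3 + 12 x + 37 (mod 41) for (x, y) = (22, 24).
LHS: y^2 = 24^2 mod 41 = 2
RHS: x^3 + 12 x + 37 = 22^3 + 12*22 + 37 mod 41 = 2
LHS = RHS

Yes, on the curve


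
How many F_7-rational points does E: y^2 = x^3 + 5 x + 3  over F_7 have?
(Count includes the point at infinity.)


For each x in F_7, count y with y^2 = x^3 + 5 x + 3 mod 7:
  x = 1: RHS = 2, y in [3, 4]  -> 2 point(s)
  x = 2: RHS = 0, y in [0]  -> 1 point(s)
  x = 6: RHS = 4, y in [2, 5]  -> 2 point(s)
Affine points: 5. Add the point at infinity: total = 6.

#E(F_7) = 6


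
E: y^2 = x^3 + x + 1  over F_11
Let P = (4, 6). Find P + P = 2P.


Doubling: s = (3 x1^2 + a) / (2 y1)
s = (3*4^2 + 1) / (2*6) mod 11 = 5
x3 = s^2 - 2 x1 mod 11 = 5^2 - 2*4 = 6
y3 = s (x1 - x3) - y1 mod 11 = 5 * (4 - 6) - 6 = 6

2P = (6, 6)


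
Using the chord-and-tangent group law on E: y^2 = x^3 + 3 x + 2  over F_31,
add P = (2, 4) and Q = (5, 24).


P != Q, so use the chord formula.
s = (y2 - y1) / (x2 - x1) = (20) / (3) mod 31 = 17
x3 = s^2 - x1 - x2 mod 31 = 17^2 - 2 - 5 = 3
y3 = s (x1 - x3) - y1 mod 31 = 17 * (2 - 3) - 4 = 10

P + Q = (3, 10)


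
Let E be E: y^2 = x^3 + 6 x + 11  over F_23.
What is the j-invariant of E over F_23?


Delta = -16(4 a^3 + 27 b^2) mod 23 = 6
-1728 * (4 a)^3 = -1728 * (4*6)^3 mod 23 = 20
j = 20 * 6^(-1) mod 23 = 11

j = 11 (mod 23)


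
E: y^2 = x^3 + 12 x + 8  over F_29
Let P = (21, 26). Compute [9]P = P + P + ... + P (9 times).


k = 9 = 1001_2 (binary, LSB first: 1001)
Double-and-add from P = (21, 26):
  bit 0 = 1: acc = O + (21, 26) = (21, 26)
  bit 1 = 0: acc unchanged = (21, 26)
  bit 2 = 0: acc unchanged = (21, 26)
  bit 3 = 1: acc = (21, 26) + (6, 21) = (15, 5)

9P = (15, 5)


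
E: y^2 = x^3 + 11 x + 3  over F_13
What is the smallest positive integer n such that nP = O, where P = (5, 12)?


Compute successive multiples of P until we hit O:
  1P = (5, 12)
  2P = (6, 5)
  3P = (12, 11)
  4P = (0, 4)
  5P = (9, 5)
  6P = (11, 5)
  7P = (11, 8)
  8P = (9, 8)
  ... (continuing to 13P)
  13P = O

ord(P) = 13


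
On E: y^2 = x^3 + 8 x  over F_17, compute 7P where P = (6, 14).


k = 7 = 111_2 (binary, LSB first: 111)
Double-and-add from P = (6, 14):
  bit 0 = 1: acc = O + (6, 14) = (6, 14)
  bit 1 = 1: acc = (6, 14) + (1, 14) = (10, 3)
  bit 2 = 1: acc = (10, 3) + (16, 5) = (10, 14)

7P = (10, 14)


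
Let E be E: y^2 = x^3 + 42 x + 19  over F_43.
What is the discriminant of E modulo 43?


4 a^3 + 27 b^2 = 4*42^3 + 27*19^2 = 296352 + 9747 = 306099
Delta = -16 * (306099) = -4897584
Delta mod 43 = 30

Delta = 30 (mod 43)


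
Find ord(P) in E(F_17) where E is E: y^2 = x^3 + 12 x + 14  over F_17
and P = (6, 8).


Compute successive multiples of P until we hit O:
  1P = (6, 8)
  2P = (6, 9)
  3P = O

ord(P) = 3


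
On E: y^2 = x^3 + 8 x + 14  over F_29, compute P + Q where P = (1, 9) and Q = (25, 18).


P != Q, so use the chord formula.
s = (y2 - y1) / (x2 - x1) = (9) / (24) mod 29 = 4
x3 = s^2 - x1 - x2 mod 29 = 4^2 - 1 - 25 = 19
y3 = s (x1 - x3) - y1 mod 29 = 4 * (1 - 19) - 9 = 6

P + Q = (19, 6)


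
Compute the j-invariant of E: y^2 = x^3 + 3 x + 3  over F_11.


Delta = -16(4 a^3 + 27 b^2) mod 11 = 5
-1728 * (4 a)^3 = -1728 * (4*3)^3 mod 11 = 10
j = 10 * 5^(-1) mod 11 = 2

j = 2 (mod 11)


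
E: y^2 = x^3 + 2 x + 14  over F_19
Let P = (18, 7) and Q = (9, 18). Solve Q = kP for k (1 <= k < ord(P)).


Enumerate multiples of P until we hit Q = (9, 18):
  1P = (18, 7)
  2P = (3, 16)
  3P = (9, 18)
Match found at i = 3.

k = 3


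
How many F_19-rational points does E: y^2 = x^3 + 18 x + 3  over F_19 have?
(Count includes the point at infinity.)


For each x in F_19, count y with y^2 = x^3 + 18 x + 3 mod 19:
  x = 2: RHS = 9, y in [3, 16]  -> 2 point(s)
  x = 4: RHS = 6, y in [5, 14]  -> 2 point(s)
  x = 5: RHS = 9, y in [3, 16]  -> 2 point(s)
  x = 6: RHS = 4, y in [2, 17]  -> 2 point(s)
  x = 7: RHS = 16, y in [4, 15]  -> 2 point(s)
  x = 9: RHS = 1, y in [1, 18]  -> 2 point(s)
  x = 10: RHS = 5, y in [9, 10]  -> 2 point(s)
  x = 12: RHS = 9, y in [3, 16]  -> 2 point(s)
  x = 14: RHS = 16, y in [4, 15]  -> 2 point(s)
  x = 15: RHS = 0, y in [0]  -> 1 point(s)
  x = 16: RHS = 17, y in [6, 13]  -> 2 point(s)
  x = 17: RHS = 16, y in [4, 15]  -> 2 point(s)
Affine points: 23. Add the point at infinity: total = 24.

#E(F_19) = 24


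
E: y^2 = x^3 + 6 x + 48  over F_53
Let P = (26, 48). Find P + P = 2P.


Doubling: s = (3 x1^2 + a) / (2 y1)
s = (3*26^2 + 6) / (2*48) mod 53 = 51
x3 = s^2 - 2 x1 mod 53 = 51^2 - 2*26 = 5
y3 = s (x1 - x3) - y1 mod 53 = 51 * (26 - 5) - 48 = 16

2P = (5, 16)


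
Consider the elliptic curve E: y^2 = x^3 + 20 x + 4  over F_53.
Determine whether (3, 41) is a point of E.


Check whether y^2 = x^3 + 20 x + 4 (mod 53) for (x, y) = (3, 41).
LHS: y^2 = 41^2 mod 53 = 38
RHS: x^3 + 20 x + 4 = 3^3 + 20*3 + 4 mod 53 = 38
LHS = RHS

Yes, on the curve


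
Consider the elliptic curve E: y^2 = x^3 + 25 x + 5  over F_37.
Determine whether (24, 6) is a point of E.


Check whether y^2 = x^3 + 25 x + 5 (mod 37) for (x, y) = (24, 6).
LHS: y^2 = 6^2 mod 37 = 36
RHS: x^3 + 25 x + 5 = 24^3 + 25*24 + 5 mod 37 = 36
LHS = RHS

Yes, on the curve


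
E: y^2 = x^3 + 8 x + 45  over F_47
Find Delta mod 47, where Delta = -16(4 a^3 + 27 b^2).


4 a^3 + 27 b^2 = 4*8^3 + 27*45^2 = 2048 + 54675 = 56723
Delta = -16 * (56723) = -907568
Delta mod 47 = 2

Delta = 2 (mod 47)


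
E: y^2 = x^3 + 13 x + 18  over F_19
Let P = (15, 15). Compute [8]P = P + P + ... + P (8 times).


k = 8 = 1000_2 (binary, LSB first: 0001)
Double-and-add from P = (15, 15):
  bit 0 = 0: acc unchanged = O
  bit 1 = 0: acc unchanged = O
  bit 2 = 0: acc unchanged = O
  bit 3 = 1: acc = O + (4, 1) = (4, 1)

8P = (4, 1)


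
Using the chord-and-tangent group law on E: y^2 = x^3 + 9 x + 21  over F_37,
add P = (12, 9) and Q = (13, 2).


P != Q, so use the chord formula.
s = (y2 - y1) / (x2 - x1) = (30) / (1) mod 37 = 30
x3 = s^2 - x1 - x2 mod 37 = 30^2 - 12 - 13 = 24
y3 = s (x1 - x3) - y1 mod 37 = 30 * (12 - 24) - 9 = 1

P + Q = (24, 1)


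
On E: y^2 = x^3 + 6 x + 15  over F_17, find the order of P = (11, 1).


Compute successive multiples of P until we hit O:
  1P = (11, 1)
  2P = (14, 15)
  3P = (10, 15)
  4P = (5, 0)
  5P = (10, 2)
  6P = (14, 2)
  7P = (11, 16)
  8P = O

ord(P) = 8


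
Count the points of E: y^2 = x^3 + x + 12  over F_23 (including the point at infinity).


For each x in F_23, count y with y^2 = x^3 + 1 x + 12 mod 23:
  x = 0: RHS = 12, y in [9, 14]  -> 2 point(s)
  x = 5: RHS = 4, y in [2, 21]  -> 2 point(s)
  x = 6: RHS = 4, y in [2, 21]  -> 2 point(s)
  x = 8: RHS = 3, y in [7, 16]  -> 2 point(s)
  x = 12: RHS = 4, y in [2, 21]  -> 2 point(s)
  x = 19: RHS = 13, y in [6, 17]  -> 2 point(s)
  x = 21: RHS = 2, y in [5, 18]  -> 2 point(s)
Affine points: 14. Add the point at infinity: total = 15.

#E(F_23) = 15


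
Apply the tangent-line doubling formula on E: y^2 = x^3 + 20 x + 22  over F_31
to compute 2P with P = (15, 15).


Doubling: s = (3 x1^2 + a) / (2 y1)
s = (3*15^2 + 20) / (2*15) mod 31 = 18
x3 = s^2 - 2 x1 mod 31 = 18^2 - 2*15 = 15
y3 = s (x1 - x3) - y1 mod 31 = 18 * (15 - 15) - 15 = 16

2P = (15, 16)


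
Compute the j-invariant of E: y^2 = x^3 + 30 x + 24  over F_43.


Delta = -16(4 a^3 + 27 b^2) mod 43 = 7
-1728 * (4 a)^3 = -1728 * (4*30)^3 mod 43 = 27
j = 27 * 7^(-1) mod 43 = 10

j = 10 (mod 43)


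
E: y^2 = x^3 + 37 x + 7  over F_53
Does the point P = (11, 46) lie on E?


Check whether y^2 = x^3 + 37 x + 7 (mod 53) for (x, y) = (11, 46).
LHS: y^2 = 46^2 mod 53 = 49
RHS: x^3 + 37 x + 7 = 11^3 + 37*11 + 7 mod 53 = 49
LHS = RHS

Yes, on the curve


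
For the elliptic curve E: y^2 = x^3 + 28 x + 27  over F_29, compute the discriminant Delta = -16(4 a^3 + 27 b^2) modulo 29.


4 a^3 + 27 b^2 = 4*28^3 + 27*27^2 = 87808 + 19683 = 107491
Delta = -16 * (107491) = -1719856
Delta mod 29 = 18

Delta = 18 (mod 29)


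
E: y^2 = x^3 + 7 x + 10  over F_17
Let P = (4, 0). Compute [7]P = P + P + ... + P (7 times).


k = 7 = 111_2 (binary, LSB first: 111)
Double-and-add from P = (4, 0):
  bit 0 = 1: acc = O + (4, 0) = (4, 0)
  bit 1 = 1: acc = (4, 0) + O = (4, 0)
  bit 2 = 1: acc = (4, 0) + O = (4, 0)

7P = (4, 0)


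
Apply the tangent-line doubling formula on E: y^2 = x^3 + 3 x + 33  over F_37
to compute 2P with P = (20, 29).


Doubling: s = (3 x1^2 + a) / (2 y1)
s = (3*20^2 + 3) / (2*29) mod 37 = 15
x3 = s^2 - 2 x1 mod 37 = 15^2 - 2*20 = 0
y3 = s (x1 - x3) - y1 mod 37 = 15 * (20 - 0) - 29 = 12

2P = (0, 12)


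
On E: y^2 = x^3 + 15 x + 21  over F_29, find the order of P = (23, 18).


Compute successive multiples of P until we hit O:
  1P = (23, 18)
  2P = (13, 21)
  3P = (16, 6)
  4P = (3, 8)
  5P = (25, 10)
  6P = (26, 23)
  7P = (15, 5)
  8P = (24, 13)
  ... (continuing to 28P)
  28P = O

ord(P) = 28


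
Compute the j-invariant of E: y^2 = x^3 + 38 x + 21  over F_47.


Delta = -16(4 a^3 + 27 b^2) mod 47 = 11
-1728 * (4 a)^3 = -1728 * (4*38)^3 mod 47 = 24
j = 24 * 11^(-1) mod 47 = 15

j = 15 (mod 47)


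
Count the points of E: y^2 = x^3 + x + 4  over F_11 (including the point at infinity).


For each x in F_11, count y with y^2 = x^3 + 1 x + 4 mod 11:
  x = 0: RHS = 4, y in [2, 9]  -> 2 point(s)
  x = 2: RHS = 3, y in [5, 6]  -> 2 point(s)
  x = 3: RHS = 1, y in [1, 10]  -> 2 point(s)
  x = 9: RHS = 5, y in [4, 7]  -> 2 point(s)
Affine points: 8. Add the point at infinity: total = 9.

#E(F_11) = 9


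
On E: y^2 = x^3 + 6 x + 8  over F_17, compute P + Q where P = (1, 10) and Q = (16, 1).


P != Q, so use the chord formula.
s = (y2 - y1) / (x2 - x1) = (8) / (15) mod 17 = 13
x3 = s^2 - x1 - x2 mod 17 = 13^2 - 1 - 16 = 16
y3 = s (x1 - x3) - y1 mod 17 = 13 * (1 - 16) - 10 = 16

P + Q = (16, 16)


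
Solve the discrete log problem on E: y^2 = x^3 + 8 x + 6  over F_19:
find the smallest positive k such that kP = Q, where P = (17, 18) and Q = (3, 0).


Enumerate multiples of P until we hit Q = (3, 0):
  1P = (17, 18)
  2P = (9, 16)
  3P = (18, 15)
  4P = (12, 5)
  5P = (15, 10)
  6P = (3, 0)
Match found at i = 6.

k = 6


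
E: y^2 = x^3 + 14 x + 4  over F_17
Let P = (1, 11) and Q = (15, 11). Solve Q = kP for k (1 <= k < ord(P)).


Enumerate multiples of P until we hit Q = (15, 11):
  1P = (1, 11)
  2P = (15, 6)
  3P = (0, 2)
  4P = (12, 9)
  5P = (6, 10)
  6P = (8, 4)
  7P = (9, 14)
  8P = (9, 3)
  9P = (8, 13)
  10P = (6, 7)
  11P = (12, 8)
  12P = (0, 15)
  13P = (15, 11)
Match found at i = 13.

k = 13


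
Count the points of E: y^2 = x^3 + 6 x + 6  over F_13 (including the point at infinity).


For each x in F_13, count y with y^2 = x^3 + 6 x + 6 mod 13:
  x = 1: RHS = 0, y in [0]  -> 1 point(s)
  x = 2: RHS = 0, y in [0]  -> 1 point(s)
  x = 3: RHS = 12, y in [5, 8]  -> 2 point(s)
  x = 4: RHS = 3, y in [4, 9]  -> 2 point(s)
  x = 7: RHS = 1, y in [1, 12]  -> 2 point(s)
  x = 9: RHS = 9, y in [3, 10]  -> 2 point(s)
  x = 10: RHS = 0, y in [0]  -> 1 point(s)
  x = 11: RHS = 12, y in [5, 8]  -> 2 point(s)
  x = 12: RHS = 12, y in [5, 8]  -> 2 point(s)
Affine points: 15. Add the point at infinity: total = 16.

#E(F_13) = 16


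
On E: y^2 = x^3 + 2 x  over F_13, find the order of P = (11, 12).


Compute successive multiples of P until we hit O:
  1P = (11, 12)
  2P = (1, 9)
  3P = (2, 5)
  4P = (12, 6)
  5P = (0, 0)
  6P = (12, 7)
  7P = (2, 8)
  8P = (1, 4)
  ... (continuing to 10P)
  10P = O

ord(P) = 10


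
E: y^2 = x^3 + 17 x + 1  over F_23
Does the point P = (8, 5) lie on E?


Check whether y^2 = x^3 + 17 x + 1 (mod 23) for (x, y) = (8, 5).
LHS: y^2 = 5^2 mod 23 = 2
RHS: x^3 + 17 x + 1 = 8^3 + 17*8 + 1 mod 23 = 5
LHS != RHS

No, not on the curve


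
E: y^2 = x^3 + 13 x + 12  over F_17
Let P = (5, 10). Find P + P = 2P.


Doubling: s = (3 x1^2 + a) / (2 y1)
s = (3*5^2 + 13) / (2*10) mod 17 = 1
x3 = s^2 - 2 x1 mod 17 = 1^2 - 2*5 = 8
y3 = s (x1 - x3) - y1 mod 17 = 1 * (5 - 8) - 10 = 4

2P = (8, 4)


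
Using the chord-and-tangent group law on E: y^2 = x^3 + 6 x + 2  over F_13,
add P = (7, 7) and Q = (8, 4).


P != Q, so use the chord formula.
s = (y2 - y1) / (x2 - x1) = (10) / (1) mod 13 = 10
x3 = s^2 - x1 - x2 mod 13 = 10^2 - 7 - 8 = 7
y3 = s (x1 - x3) - y1 mod 13 = 10 * (7 - 7) - 7 = 6

P + Q = (7, 6)


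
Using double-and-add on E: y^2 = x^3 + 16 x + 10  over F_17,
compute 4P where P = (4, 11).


k = 4 = 100_2 (binary, LSB first: 001)
Double-and-add from P = (4, 11):
  bit 0 = 0: acc unchanged = O
  bit 1 = 0: acc unchanged = O
  bit 2 = 1: acc = O + (4, 6) = (4, 6)

4P = (4, 6)


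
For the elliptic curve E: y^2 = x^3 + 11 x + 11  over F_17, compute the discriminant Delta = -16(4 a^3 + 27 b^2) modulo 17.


4 a^3 + 27 b^2 = 4*11^3 + 27*11^2 = 5324 + 3267 = 8591
Delta = -16 * (8591) = -137456
Delta mod 17 = 6

Delta = 6 (mod 17)


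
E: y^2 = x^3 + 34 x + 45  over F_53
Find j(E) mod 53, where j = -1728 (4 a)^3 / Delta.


Delta = -16(4 a^3 + 27 b^2) mod 53 = 48
-1728 * (4 a)^3 = -1728 * (4*34)^3 mod 53 = 6
j = 6 * 48^(-1) mod 53 = 20

j = 20 (mod 53)


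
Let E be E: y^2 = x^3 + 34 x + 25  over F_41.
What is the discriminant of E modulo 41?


4 a^3 + 27 b^2 = 4*34^3 + 27*25^2 = 157216 + 16875 = 174091
Delta = -16 * (174091) = -2785456
Delta mod 41 = 2

Delta = 2 (mod 41)


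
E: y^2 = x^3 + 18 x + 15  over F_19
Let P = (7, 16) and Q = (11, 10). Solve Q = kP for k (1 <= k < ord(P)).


Enumerate multiples of P until we hit Q = (11, 10):
  1P = (7, 16)
  2P = (6, 4)
  3P = (17, 16)
  4P = (14, 3)
  5P = (3, 1)
  6P = (10, 6)
  7P = (11, 10)
Match found at i = 7.

k = 7


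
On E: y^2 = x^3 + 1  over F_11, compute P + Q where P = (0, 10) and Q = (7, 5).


P != Q, so use the chord formula.
s = (y2 - y1) / (x2 - x1) = (6) / (7) mod 11 = 4
x3 = s^2 - x1 - x2 mod 11 = 4^2 - 0 - 7 = 9
y3 = s (x1 - x3) - y1 mod 11 = 4 * (0 - 9) - 10 = 9

P + Q = (9, 9)


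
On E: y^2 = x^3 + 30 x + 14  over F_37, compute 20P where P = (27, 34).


k = 20 = 10100_2 (binary, LSB first: 00101)
Double-and-add from P = (27, 34):
  bit 0 = 0: acc unchanged = O
  bit 1 = 0: acc unchanged = O
  bit 2 = 1: acc = O + (31, 32) = (31, 32)
  bit 3 = 0: acc unchanged = (31, 32)
  bit 4 = 1: acc = (31, 32) + (15, 18) = (12, 17)

20P = (12, 17)


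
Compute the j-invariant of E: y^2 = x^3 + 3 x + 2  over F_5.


Delta = -16(4 a^3 + 27 b^2) mod 5 = 4
-1728 * (4 a)^3 = -1728 * (4*3)^3 mod 5 = 1
j = 1 * 4^(-1) mod 5 = 4

j = 4 (mod 5)


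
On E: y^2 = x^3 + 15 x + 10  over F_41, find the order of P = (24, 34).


Compute successive multiples of P until we hit O:
  1P = (24, 34)
  2P = (26, 10)
  3P = (12, 27)
  4P = (21, 19)
  5P = (21, 22)
  6P = (12, 14)
  7P = (26, 31)
  8P = (24, 7)
  ... (continuing to 9P)
  9P = O

ord(P) = 9


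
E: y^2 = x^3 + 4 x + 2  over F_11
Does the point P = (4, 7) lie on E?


Check whether y^2 = x^3 + 4 x + 2 (mod 11) for (x, y) = (4, 7).
LHS: y^2 = 7^2 mod 11 = 5
RHS: x^3 + 4 x + 2 = 4^3 + 4*4 + 2 mod 11 = 5
LHS = RHS

Yes, on the curve


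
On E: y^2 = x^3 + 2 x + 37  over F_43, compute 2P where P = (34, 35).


Doubling: s = (3 x1^2 + a) / (2 y1)
s = (3*34^2 + 2) / (2*35) mod 43 = 25
x3 = s^2 - 2 x1 mod 43 = 25^2 - 2*34 = 41
y3 = s (x1 - x3) - y1 mod 43 = 25 * (34 - 41) - 35 = 5

2P = (41, 5)


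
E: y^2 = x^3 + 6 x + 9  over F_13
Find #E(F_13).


For each x in F_13, count y with y^2 = x^3 + 6 x + 9 mod 13:
  x = 0: RHS = 9, y in [3, 10]  -> 2 point(s)
  x = 1: RHS = 3, y in [4, 9]  -> 2 point(s)
  x = 2: RHS = 3, y in [4, 9]  -> 2 point(s)
  x = 6: RHS = 1, y in [1, 12]  -> 2 point(s)
  x = 7: RHS = 4, y in [2, 11]  -> 2 point(s)
  x = 8: RHS = 10, y in [6, 7]  -> 2 point(s)
  x = 9: RHS = 12, y in [5, 8]  -> 2 point(s)
  x = 10: RHS = 3, y in [4, 9]  -> 2 point(s)
Affine points: 16. Add the point at infinity: total = 17.

#E(F_13) = 17


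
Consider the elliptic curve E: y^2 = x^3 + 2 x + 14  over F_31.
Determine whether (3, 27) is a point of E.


Check whether y^2 = x^3 + 2 x + 14 (mod 31) for (x, y) = (3, 27).
LHS: y^2 = 27^2 mod 31 = 16
RHS: x^3 + 2 x + 14 = 3^3 + 2*3 + 14 mod 31 = 16
LHS = RHS

Yes, on the curve


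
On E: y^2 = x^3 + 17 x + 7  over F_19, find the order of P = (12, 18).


Compute successive multiples of P until we hit O:
  1P = (12, 18)
  2P = (12, 1)
  3P = O

ord(P) = 3


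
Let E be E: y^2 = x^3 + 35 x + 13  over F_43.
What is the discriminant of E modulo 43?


4 a^3 + 27 b^2 = 4*35^3 + 27*13^2 = 171500 + 4563 = 176063
Delta = -16 * (176063) = -2817008
Delta mod 43 = 8

Delta = 8 (mod 43)


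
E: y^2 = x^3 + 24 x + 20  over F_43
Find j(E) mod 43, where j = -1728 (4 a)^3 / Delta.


Delta = -16(4 a^3 + 27 b^2) mod 43 = 6
-1728 * (4 a)^3 = -1728 * (4*24)^3 mod 43 = 41
j = 41 * 6^(-1) mod 43 = 14

j = 14 (mod 43)


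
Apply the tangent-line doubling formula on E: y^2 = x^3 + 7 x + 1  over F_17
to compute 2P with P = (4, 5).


Doubling: s = (3 x1^2 + a) / (2 y1)
s = (3*4^2 + 7) / (2*5) mod 17 = 14
x3 = s^2 - 2 x1 mod 17 = 14^2 - 2*4 = 1
y3 = s (x1 - x3) - y1 mod 17 = 14 * (4 - 1) - 5 = 3

2P = (1, 3)


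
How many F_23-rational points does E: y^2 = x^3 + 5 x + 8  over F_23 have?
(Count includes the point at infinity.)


For each x in F_23, count y with y^2 = x^3 + 5 x + 8 mod 23:
  x = 0: RHS = 8, y in [10, 13]  -> 2 point(s)
  x = 2: RHS = 3, y in [7, 16]  -> 2 point(s)
  x = 3: RHS = 4, y in [2, 21]  -> 2 point(s)
  x = 4: RHS = 0, y in [0]  -> 1 point(s)
  x = 6: RHS = 1, y in [1, 22]  -> 2 point(s)
  x = 7: RHS = 18, y in [8, 15]  -> 2 point(s)
  x = 8: RHS = 8, y in [10, 13]  -> 2 point(s)
  x = 9: RHS = 0, y in [0]  -> 1 point(s)
  x = 10: RHS = 0, y in [0]  -> 1 point(s)
  x = 12: RHS = 2, y in [5, 18]  -> 2 point(s)
  x = 13: RHS = 16, y in [4, 19]  -> 2 point(s)
  x = 14: RHS = 16, y in [4, 19]  -> 2 point(s)
  x = 15: RHS = 8, y in [10, 13]  -> 2 point(s)
  x = 19: RHS = 16, y in [4, 19]  -> 2 point(s)
  x = 20: RHS = 12, y in [9, 14]  -> 2 point(s)
  x = 21: RHS = 13, y in [6, 17]  -> 2 point(s)
  x = 22: RHS = 2, y in [5, 18]  -> 2 point(s)
Affine points: 31. Add the point at infinity: total = 32.

#E(F_23) = 32


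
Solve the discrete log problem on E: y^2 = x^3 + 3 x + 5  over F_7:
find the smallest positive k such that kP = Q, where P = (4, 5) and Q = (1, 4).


Enumerate multiples of P until we hit Q = (1, 4):
  1P = (4, 5)
  2P = (1, 4)
Match found at i = 2.

k = 2


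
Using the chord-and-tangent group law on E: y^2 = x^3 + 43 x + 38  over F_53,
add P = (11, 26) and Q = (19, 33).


P != Q, so use the chord formula.
s = (y2 - y1) / (x2 - x1) = (7) / (8) mod 53 = 34
x3 = s^2 - x1 - x2 mod 53 = 34^2 - 11 - 19 = 13
y3 = s (x1 - x3) - y1 mod 53 = 34 * (11 - 13) - 26 = 12

P + Q = (13, 12)


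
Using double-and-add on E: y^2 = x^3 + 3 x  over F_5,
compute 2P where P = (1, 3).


k = 2 = 10_2 (binary, LSB first: 01)
Double-and-add from P = (1, 3):
  bit 0 = 0: acc unchanged = O
  bit 1 = 1: acc = O + (4, 4) = (4, 4)

2P = (4, 4)


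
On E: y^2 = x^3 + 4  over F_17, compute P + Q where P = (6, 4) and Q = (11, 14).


P != Q, so use the chord formula.
s = (y2 - y1) / (x2 - x1) = (10) / (5) mod 17 = 2
x3 = s^2 - x1 - x2 mod 17 = 2^2 - 6 - 11 = 4
y3 = s (x1 - x3) - y1 mod 17 = 2 * (6 - 4) - 4 = 0

P + Q = (4, 0)


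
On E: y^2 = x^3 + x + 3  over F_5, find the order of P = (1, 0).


Compute successive multiples of P until we hit O:
  1P = (1, 0)
  2P = O

ord(P) = 2


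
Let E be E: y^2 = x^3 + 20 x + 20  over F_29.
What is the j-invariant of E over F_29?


Delta = -16(4 a^3 + 27 b^2) mod 29 = 6
-1728 * (4 a)^3 = -1728 * (4*20)^3 mod 29 = 2
j = 2 * 6^(-1) mod 29 = 10

j = 10 (mod 29)


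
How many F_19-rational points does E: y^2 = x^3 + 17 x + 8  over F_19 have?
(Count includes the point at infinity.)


For each x in F_19, count y with y^2 = x^3 + 17 x + 8 mod 19:
  x = 1: RHS = 7, y in [8, 11]  -> 2 point(s)
  x = 4: RHS = 7, y in [8, 11]  -> 2 point(s)
  x = 5: RHS = 9, y in [3, 16]  -> 2 point(s)
  x = 9: RHS = 16, y in [4, 15]  -> 2 point(s)
  x = 10: RHS = 0, y in [0]  -> 1 point(s)
  x = 11: RHS = 6, y in [5, 14]  -> 2 point(s)
  x = 14: RHS = 7, y in [8, 11]  -> 2 point(s)
  x = 15: RHS = 9, y in [3, 16]  -> 2 point(s)
  x = 16: RHS = 6, y in [5, 14]  -> 2 point(s)
  x = 17: RHS = 4, y in [2, 17]  -> 2 point(s)
  x = 18: RHS = 9, y in [3, 16]  -> 2 point(s)
Affine points: 21. Add the point at infinity: total = 22.

#E(F_19) = 22


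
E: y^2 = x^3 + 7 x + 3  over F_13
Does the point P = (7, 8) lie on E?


Check whether y^2 = x^3 + 7 x + 3 (mod 13) for (x, y) = (7, 8).
LHS: y^2 = 8^2 mod 13 = 12
RHS: x^3 + 7 x + 3 = 7^3 + 7*7 + 3 mod 13 = 5
LHS != RHS

No, not on the curve


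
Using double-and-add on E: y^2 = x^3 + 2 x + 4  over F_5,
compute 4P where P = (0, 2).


k = 4 = 100_2 (binary, LSB first: 001)
Double-and-add from P = (0, 2):
  bit 0 = 0: acc unchanged = O
  bit 1 = 0: acc unchanged = O
  bit 2 = 1: acc = O + (2, 4) = (2, 4)

4P = (2, 4)


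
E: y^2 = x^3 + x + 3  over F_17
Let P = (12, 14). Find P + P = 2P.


Doubling: s = (3 x1^2 + a) / (2 y1)
s = (3*12^2 + 1) / (2*14) mod 17 = 10
x3 = s^2 - 2 x1 mod 17 = 10^2 - 2*12 = 8
y3 = s (x1 - x3) - y1 mod 17 = 10 * (12 - 8) - 14 = 9

2P = (8, 9)


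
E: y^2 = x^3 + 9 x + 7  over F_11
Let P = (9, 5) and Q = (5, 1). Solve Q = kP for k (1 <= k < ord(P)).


Enumerate multiples of P until we hit Q = (5, 1):
  1P = (9, 5)
  2P = (5, 10)
  3P = (2, 0)
  4P = (5, 1)
Match found at i = 4.

k = 4


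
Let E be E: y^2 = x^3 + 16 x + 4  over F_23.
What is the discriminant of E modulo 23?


4 a^3 + 27 b^2 = 4*16^3 + 27*4^2 = 16384 + 432 = 16816
Delta = -16 * (16816) = -269056
Delta mod 23 = 21

Delta = 21 (mod 23)


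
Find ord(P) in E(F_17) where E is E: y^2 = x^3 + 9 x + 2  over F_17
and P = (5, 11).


Compute successive multiples of P until we hit O:
  1P = (5, 11)
  2P = (5, 6)
  3P = O

ord(P) = 3


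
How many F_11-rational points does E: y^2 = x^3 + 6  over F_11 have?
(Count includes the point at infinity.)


For each x in F_11, count y with y^2 = x^3 + 0 x + 6 mod 11:
  x = 2: RHS = 3, y in [5, 6]  -> 2 point(s)
  x = 3: RHS = 0, y in [0]  -> 1 point(s)
  x = 4: RHS = 4, y in [2, 9]  -> 2 point(s)
  x = 8: RHS = 1, y in [1, 10]  -> 2 point(s)
  x = 9: RHS = 9, y in [3, 8]  -> 2 point(s)
  x = 10: RHS = 5, y in [4, 7]  -> 2 point(s)
Affine points: 11. Add the point at infinity: total = 12.

#E(F_11) = 12


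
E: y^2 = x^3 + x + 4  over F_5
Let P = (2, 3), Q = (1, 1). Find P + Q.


P != Q, so use the chord formula.
s = (y2 - y1) / (x2 - x1) = (3) / (4) mod 5 = 2
x3 = s^2 - x1 - x2 mod 5 = 2^2 - 2 - 1 = 1
y3 = s (x1 - x3) - y1 mod 5 = 2 * (2 - 1) - 3 = 4

P + Q = (1, 4)


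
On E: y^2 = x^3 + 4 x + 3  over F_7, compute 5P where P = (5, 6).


k = 5 = 101_2 (binary, LSB first: 101)
Double-and-add from P = (5, 6):
  bit 0 = 1: acc = O + (5, 6) = (5, 6)
  bit 1 = 0: acc unchanged = (5, 6)
  bit 2 = 1: acc = (5, 6) + (5, 6) = (5, 1)

5P = (5, 1)


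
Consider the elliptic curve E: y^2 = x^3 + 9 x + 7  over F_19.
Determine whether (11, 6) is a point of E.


Check whether y^2 = x^3 + 9 x + 7 (mod 19) for (x, y) = (11, 6).
LHS: y^2 = 6^2 mod 19 = 17
RHS: x^3 + 9 x + 7 = 11^3 + 9*11 + 7 mod 19 = 12
LHS != RHS

No, not on the curve


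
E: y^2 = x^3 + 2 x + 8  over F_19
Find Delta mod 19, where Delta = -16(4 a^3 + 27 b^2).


4 a^3 + 27 b^2 = 4*2^3 + 27*8^2 = 32 + 1728 = 1760
Delta = -16 * (1760) = -28160
Delta mod 19 = 17

Delta = 17 (mod 19)


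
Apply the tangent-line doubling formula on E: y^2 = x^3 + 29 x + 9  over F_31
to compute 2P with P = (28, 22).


Doubling: s = (3 x1^2 + a) / (2 y1)
s = (3*28^2 + 29) / (2*22) mod 31 = 21
x3 = s^2 - 2 x1 mod 31 = 21^2 - 2*28 = 13
y3 = s (x1 - x3) - y1 mod 31 = 21 * (28 - 13) - 22 = 14

2P = (13, 14)


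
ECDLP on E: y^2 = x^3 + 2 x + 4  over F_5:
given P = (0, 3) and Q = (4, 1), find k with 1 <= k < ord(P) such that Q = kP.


Enumerate multiples of P until we hit Q = (4, 1):
  1P = (0, 3)
  2P = (4, 4)
  3P = (2, 4)
  4P = (2, 1)
  5P = (4, 1)
Match found at i = 5.

k = 5


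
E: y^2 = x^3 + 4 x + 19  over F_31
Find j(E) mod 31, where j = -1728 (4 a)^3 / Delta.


Delta = -16(4 a^3 + 27 b^2) mod 31 = 5
-1728 * (4 a)^3 = -1728 * (4*4)^3 mod 31 = 1
j = 1 * 5^(-1) mod 31 = 25

j = 25 (mod 31)


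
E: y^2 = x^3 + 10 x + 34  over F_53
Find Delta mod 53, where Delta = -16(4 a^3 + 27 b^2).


4 a^3 + 27 b^2 = 4*10^3 + 27*34^2 = 4000 + 31212 = 35212
Delta = -16 * (35212) = -563392
Delta mod 53 = 51

Delta = 51 (mod 53)


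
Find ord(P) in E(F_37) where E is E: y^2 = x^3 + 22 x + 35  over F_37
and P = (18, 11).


Compute successive multiples of P until we hit O:
  1P = (18, 11)
  2P = (34, 33)
  3P = (21, 8)
  4P = (36, 7)
  5P = (10, 16)
  6P = (25, 35)
  7P = (5, 23)
  8P = (5, 14)
  ... (continuing to 15P)
  15P = O

ord(P) = 15


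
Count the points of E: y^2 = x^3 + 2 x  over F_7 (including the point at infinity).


For each x in F_7, count y with y^2 = x^3 + 2 x + 0 mod 7:
  x = 0: RHS = 0, y in [0]  -> 1 point(s)
  x = 4: RHS = 2, y in [3, 4]  -> 2 point(s)
  x = 5: RHS = 2, y in [3, 4]  -> 2 point(s)
  x = 6: RHS = 4, y in [2, 5]  -> 2 point(s)
Affine points: 7. Add the point at infinity: total = 8.

#E(F_7) = 8


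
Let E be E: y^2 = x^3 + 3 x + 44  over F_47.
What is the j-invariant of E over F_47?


Delta = -16(4 a^3 + 27 b^2) mod 47 = 24
-1728 * (4 a)^3 = -1728 * (4*3)^3 mod 47 = 20
j = 20 * 24^(-1) mod 47 = 40

j = 40 (mod 47)


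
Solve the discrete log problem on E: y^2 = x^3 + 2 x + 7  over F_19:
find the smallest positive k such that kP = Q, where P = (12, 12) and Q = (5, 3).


Enumerate multiples of P until we hit Q = (5, 3):
  1P = (12, 12)
  2P = (6, 11)
  3P = (10, 1)
  4P = (13, 11)
  5P = (14, 9)
  6P = (0, 8)
  7P = (5, 3)
Match found at i = 7.

k = 7


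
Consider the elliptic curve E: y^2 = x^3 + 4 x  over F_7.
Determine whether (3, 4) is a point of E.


Check whether y^2 = x^3 + 4 x + 0 (mod 7) for (x, y) = (3, 4).
LHS: y^2 = 4^2 mod 7 = 2
RHS: x^3 + 4 x + 0 = 3^3 + 4*3 + 0 mod 7 = 4
LHS != RHS

No, not on the curve


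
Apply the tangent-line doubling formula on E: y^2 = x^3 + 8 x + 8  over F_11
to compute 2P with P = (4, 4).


Doubling: s = (3 x1^2 + a) / (2 y1)
s = (3*4^2 + 8) / (2*4) mod 11 = 7
x3 = s^2 - 2 x1 mod 11 = 7^2 - 2*4 = 8
y3 = s (x1 - x3) - y1 mod 11 = 7 * (4 - 8) - 4 = 1

2P = (8, 1)


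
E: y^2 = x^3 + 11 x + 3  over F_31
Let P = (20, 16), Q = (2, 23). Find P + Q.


P != Q, so use the chord formula.
s = (y2 - y1) / (x2 - x1) = (7) / (13) mod 31 = 22
x3 = s^2 - x1 - x2 mod 31 = 22^2 - 20 - 2 = 28
y3 = s (x1 - x3) - y1 mod 31 = 22 * (20 - 28) - 16 = 25

P + Q = (28, 25)


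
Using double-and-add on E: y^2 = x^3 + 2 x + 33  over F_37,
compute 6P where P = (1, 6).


k = 6 = 110_2 (binary, LSB first: 011)
Double-and-add from P = (1, 6):
  bit 0 = 0: acc unchanged = O
  bit 1 = 1: acc = O + (1, 31) = (1, 31)
  bit 2 = 1: acc = (1, 31) + (1, 6) = O

6P = O


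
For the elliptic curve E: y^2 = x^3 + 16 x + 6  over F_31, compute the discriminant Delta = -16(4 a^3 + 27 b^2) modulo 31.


4 a^3 + 27 b^2 = 4*16^3 + 27*6^2 = 16384 + 972 = 17356
Delta = -16 * (17356) = -277696
Delta mod 31 = 2

Delta = 2 (mod 31)


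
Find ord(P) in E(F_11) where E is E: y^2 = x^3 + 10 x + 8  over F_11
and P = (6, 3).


Compute successive multiples of P until we hit O:
  1P = (6, 3)
  2P = (2, 6)
  3P = (7, 6)
  4P = (7, 5)
  5P = (2, 5)
  6P = (6, 8)
  7P = O

ord(P) = 7


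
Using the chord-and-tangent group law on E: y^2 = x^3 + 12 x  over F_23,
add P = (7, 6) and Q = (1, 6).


P != Q, so use the chord formula.
s = (y2 - y1) / (x2 - x1) = (0) / (17) mod 23 = 0
x3 = s^2 - x1 - x2 mod 23 = 0^2 - 7 - 1 = 15
y3 = s (x1 - x3) - y1 mod 23 = 0 * (7 - 15) - 6 = 17

P + Q = (15, 17)


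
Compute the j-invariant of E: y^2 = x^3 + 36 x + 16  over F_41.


Delta = -16(4 a^3 + 27 b^2) mod 41 = 31
-1728 * (4 a)^3 = -1728 * (4*36)^3 mod 41 = 30
j = 30 * 31^(-1) mod 41 = 38

j = 38 (mod 41)


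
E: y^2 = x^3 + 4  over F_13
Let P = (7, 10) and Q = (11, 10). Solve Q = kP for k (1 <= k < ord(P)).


Enumerate multiples of P until we hit Q = (11, 10):
  1P = (7, 10)
  2P = (11, 10)
Match found at i = 2.

k = 2


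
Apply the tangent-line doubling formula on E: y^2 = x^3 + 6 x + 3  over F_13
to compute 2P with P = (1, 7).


Doubling: s = (3 x1^2 + a) / (2 y1)
s = (3*1^2 + 6) / (2*7) mod 13 = 9
x3 = s^2 - 2 x1 mod 13 = 9^2 - 2*1 = 1
y3 = s (x1 - x3) - y1 mod 13 = 9 * (1 - 1) - 7 = 6

2P = (1, 6)


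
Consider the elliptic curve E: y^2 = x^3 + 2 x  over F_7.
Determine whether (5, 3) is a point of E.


Check whether y^2 = x^3 + 2 x + 0 (mod 7) for (x, y) = (5, 3).
LHS: y^2 = 3^2 mod 7 = 2
RHS: x^3 + 2 x + 0 = 5^3 + 2*5 + 0 mod 7 = 2
LHS = RHS

Yes, on the curve


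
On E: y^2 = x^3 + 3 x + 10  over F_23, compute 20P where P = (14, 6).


k = 20 = 10100_2 (binary, LSB first: 00101)
Double-and-add from P = (14, 6):
  bit 0 = 0: acc unchanged = O
  bit 1 = 0: acc unchanged = O
  bit 2 = 1: acc = O + (15, 16) = (15, 16)
  bit 3 = 0: acc unchanged = (15, 16)
  bit 4 = 1: acc = (15, 16) + (19, 7) = (7, 12)

20P = (7, 12)


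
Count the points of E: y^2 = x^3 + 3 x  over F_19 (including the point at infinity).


For each x in F_19, count y with y^2 = x^3 + 3 x + 0 mod 19:
  x = 0: RHS = 0, y in [0]  -> 1 point(s)
  x = 1: RHS = 4, y in [2, 17]  -> 2 point(s)
  x = 3: RHS = 17, y in [6, 13]  -> 2 point(s)
  x = 4: RHS = 0, y in [0]  -> 1 point(s)
  x = 5: RHS = 7, y in [8, 11]  -> 2 point(s)
  x = 6: RHS = 6, y in [5, 14]  -> 2 point(s)
  x = 8: RHS = 4, y in [2, 17]  -> 2 point(s)
  x = 10: RHS = 4, y in [2, 17]  -> 2 point(s)
  x = 12: RHS = 16, y in [4, 15]  -> 2 point(s)
  x = 15: RHS = 0, y in [0]  -> 1 point(s)
  x = 17: RHS = 5, y in [9, 10]  -> 2 point(s)
Affine points: 19. Add the point at infinity: total = 20.

#E(F_19) = 20


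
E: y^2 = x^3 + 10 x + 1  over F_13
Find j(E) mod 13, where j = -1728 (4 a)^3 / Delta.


Delta = -16(4 a^3 + 27 b^2) mod 13 = 9
-1728 * (4 a)^3 = -1728 * (4*10)^3 mod 13 = 1
j = 1 * 9^(-1) mod 13 = 3

j = 3 (mod 13)


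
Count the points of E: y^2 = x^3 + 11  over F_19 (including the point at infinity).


For each x in F_19, count y with y^2 = x^3 + 0 x + 11 mod 19:
  x = 0: RHS = 11, y in [7, 12]  -> 2 point(s)
  x = 2: RHS = 0, y in [0]  -> 1 point(s)
  x = 3: RHS = 0, y in [0]  -> 1 point(s)
  x = 10: RHS = 4, y in [2, 17]  -> 2 point(s)
  x = 13: RHS = 4, y in [2, 17]  -> 2 point(s)
  x = 14: RHS = 0, y in [0]  -> 1 point(s)
  x = 15: RHS = 4, y in [2, 17]  -> 2 point(s)
Affine points: 11. Add the point at infinity: total = 12.

#E(F_19) = 12


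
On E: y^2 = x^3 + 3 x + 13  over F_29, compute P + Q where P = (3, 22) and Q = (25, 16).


P != Q, so use the chord formula.
s = (y2 - y1) / (x2 - x1) = (23) / (22) mod 29 = 5
x3 = s^2 - x1 - x2 mod 29 = 5^2 - 3 - 25 = 26
y3 = s (x1 - x3) - y1 mod 29 = 5 * (3 - 26) - 22 = 8

P + Q = (26, 8)


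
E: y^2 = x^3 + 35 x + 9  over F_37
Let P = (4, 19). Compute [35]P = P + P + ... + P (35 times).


k = 35 = 100011_2 (binary, LSB first: 110001)
Double-and-add from P = (4, 19):
  bit 0 = 1: acc = O + (4, 19) = (4, 19)
  bit 1 = 1: acc = (4, 19) + (36, 26) = (33, 29)
  bit 2 = 0: acc unchanged = (33, 29)
  bit 3 = 0: acc unchanged = (33, 29)
  bit 4 = 0: acc unchanged = (33, 29)
  bit 5 = 1: acc = (33, 29) + (6, 19) = (36, 11)

35P = (36, 11)


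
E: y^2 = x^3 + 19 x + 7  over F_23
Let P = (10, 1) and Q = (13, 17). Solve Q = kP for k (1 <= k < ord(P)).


Enumerate multiples of P until we hit Q = (13, 17):
  1P = (10, 1)
  2P = (11, 12)
  3P = (8, 21)
  4P = (13, 6)
  5P = (13, 17)
Match found at i = 5.

k = 5


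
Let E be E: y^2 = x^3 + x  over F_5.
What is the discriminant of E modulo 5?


4 a^3 + 27 b^2 = 4*1^3 + 27*0^2 = 4 + 0 = 4
Delta = -16 * (4) = -64
Delta mod 5 = 1

Delta = 1 (mod 5)


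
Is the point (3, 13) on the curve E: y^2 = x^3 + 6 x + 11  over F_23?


Check whether y^2 = x^3 + 6 x + 11 (mod 23) for (x, y) = (3, 13).
LHS: y^2 = 13^2 mod 23 = 8
RHS: x^3 + 6 x + 11 = 3^3 + 6*3 + 11 mod 23 = 10
LHS != RHS

No, not on the curve


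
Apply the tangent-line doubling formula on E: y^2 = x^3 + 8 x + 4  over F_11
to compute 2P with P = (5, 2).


Doubling: s = (3 x1^2 + a) / (2 y1)
s = (3*5^2 + 8) / (2*2) mod 11 = 7
x3 = s^2 - 2 x1 mod 11 = 7^2 - 2*5 = 6
y3 = s (x1 - x3) - y1 mod 11 = 7 * (5 - 6) - 2 = 2

2P = (6, 2)


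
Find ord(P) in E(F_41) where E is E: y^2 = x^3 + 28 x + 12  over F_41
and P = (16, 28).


Compute successive multiples of P until we hit O:
  1P = (16, 28)
  2P = (5, 20)
  3P = (29, 11)
  4P = (21, 29)
  5P = (27, 19)
  6P = (19, 8)
  7P = (14, 27)
  8P = (1, 0)
  ... (continuing to 16P)
  16P = O

ord(P) = 16


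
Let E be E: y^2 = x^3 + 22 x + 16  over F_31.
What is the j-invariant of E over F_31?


Delta = -16(4 a^3 + 27 b^2) mod 31 = 17
-1728 * (4 a)^3 = -1728 * (4*22)^3 mod 31 = 23
j = 23 * 17^(-1) mod 31 = 5

j = 5 (mod 31)


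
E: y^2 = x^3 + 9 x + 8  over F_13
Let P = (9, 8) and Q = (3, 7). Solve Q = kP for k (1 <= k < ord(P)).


Enumerate multiples of P until we hit Q = (3, 7):
  1P = (9, 8)
  2P = (5, 3)
  3P = (3, 6)
  4P = (4, 11)
  5P = (4, 2)
  6P = (3, 7)
Match found at i = 6.

k = 6


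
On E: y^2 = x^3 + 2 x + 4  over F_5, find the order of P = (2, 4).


Compute successive multiples of P until we hit O:
  1P = (2, 4)
  2P = (0, 2)
  3P = (4, 4)
  4P = (4, 1)
  5P = (0, 3)
  6P = (2, 1)
  7P = O

ord(P) = 7


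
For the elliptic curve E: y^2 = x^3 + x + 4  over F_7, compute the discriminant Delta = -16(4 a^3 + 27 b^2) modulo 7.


4 a^3 + 27 b^2 = 4*1^3 + 27*4^2 = 4 + 432 = 436
Delta = -16 * (436) = -6976
Delta mod 7 = 3

Delta = 3 (mod 7)


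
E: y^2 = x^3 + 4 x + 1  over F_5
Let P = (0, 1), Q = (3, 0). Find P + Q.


P != Q, so use the chord formula.
s = (y2 - y1) / (x2 - x1) = (4) / (3) mod 5 = 3
x3 = s^2 - x1 - x2 mod 5 = 3^2 - 0 - 3 = 1
y3 = s (x1 - x3) - y1 mod 5 = 3 * (0 - 1) - 1 = 1

P + Q = (1, 1)


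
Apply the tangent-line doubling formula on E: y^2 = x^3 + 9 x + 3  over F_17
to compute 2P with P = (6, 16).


Doubling: s = (3 x1^2 + a) / (2 y1)
s = (3*6^2 + 9) / (2*16) mod 17 = 1
x3 = s^2 - 2 x1 mod 17 = 1^2 - 2*6 = 6
y3 = s (x1 - x3) - y1 mod 17 = 1 * (6 - 6) - 16 = 1

2P = (6, 1)


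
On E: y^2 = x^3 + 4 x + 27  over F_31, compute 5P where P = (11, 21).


k = 5 = 101_2 (binary, LSB first: 101)
Double-and-add from P = (11, 21):
  bit 0 = 1: acc = O + (11, 21) = (11, 21)
  bit 1 = 0: acc unchanged = (11, 21)
  bit 2 = 1: acc = (11, 21) + (11, 21) = (11, 10)

5P = (11, 10)


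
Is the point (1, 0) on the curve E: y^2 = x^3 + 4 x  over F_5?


Check whether y^2 = x^3 + 4 x + 0 (mod 5) for (x, y) = (1, 0).
LHS: y^2 = 0^2 mod 5 = 0
RHS: x^3 + 4 x + 0 = 1^3 + 4*1 + 0 mod 5 = 0
LHS = RHS

Yes, on the curve


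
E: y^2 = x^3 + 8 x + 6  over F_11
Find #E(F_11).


For each x in F_11, count y with y^2 = x^3 + 8 x + 6 mod 11:
  x = 1: RHS = 4, y in [2, 9]  -> 2 point(s)
  x = 4: RHS = 3, y in [5, 6]  -> 2 point(s)
  x = 7: RHS = 9, y in [3, 8]  -> 2 point(s)
  x = 9: RHS = 4, y in [2, 9]  -> 2 point(s)
Affine points: 8. Add the point at infinity: total = 9.

#E(F_11) = 9


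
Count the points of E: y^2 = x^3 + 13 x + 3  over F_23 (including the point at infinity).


For each x in F_23, count y with y^2 = x^3 + 13 x + 3 mod 23:
  x = 0: RHS = 3, y in [7, 16]  -> 2 point(s)
  x = 3: RHS = 0, y in [0]  -> 1 point(s)
  x = 4: RHS = 4, y in [2, 21]  -> 2 point(s)
  x = 5: RHS = 9, y in [3, 20]  -> 2 point(s)
  x = 7: RHS = 0, y in [0]  -> 1 point(s)
  x = 10: RHS = 6, y in [11, 12]  -> 2 point(s)
  x = 12: RHS = 1, y in [1, 22]  -> 2 point(s)
  x = 13: RHS = 0, y in [0]  -> 1 point(s)
  x = 14: RHS = 8, y in [10, 13]  -> 2 point(s)
  x = 15: RHS = 8, y in [10, 13]  -> 2 point(s)
  x = 16: RHS = 6, y in [11, 12]  -> 2 point(s)
  x = 17: RHS = 8, y in [10, 13]  -> 2 point(s)
  x = 19: RHS = 2, y in [5, 18]  -> 2 point(s)
  x = 20: RHS = 6, y in [11, 12]  -> 2 point(s)
  x = 22: RHS = 12, y in [9, 14]  -> 2 point(s)
Affine points: 27. Add the point at infinity: total = 28.

#E(F_23) = 28


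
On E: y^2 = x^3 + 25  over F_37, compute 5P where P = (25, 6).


k = 5 = 101_2 (binary, LSB first: 101)
Double-and-add from P = (25, 6):
  bit 0 = 1: acc = O + (25, 6) = (25, 6)
  bit 1 = 0: acc unchanged = (25, 6)
  bit 2 = 1: acc = (25, 6) + (25, 6) = (25, 31)

5P = (25, 31)


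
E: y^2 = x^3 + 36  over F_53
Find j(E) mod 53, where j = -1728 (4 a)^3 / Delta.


Delta = -16(4 a^3 + 27 b^2) mod 53 = 20
-1728 * (4 a)^3 = -1728 * (4*0)^3 mod 53 = 0
j = 0 * 20^(-1) mod 53 = 0

j = 0 (mod 53)
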